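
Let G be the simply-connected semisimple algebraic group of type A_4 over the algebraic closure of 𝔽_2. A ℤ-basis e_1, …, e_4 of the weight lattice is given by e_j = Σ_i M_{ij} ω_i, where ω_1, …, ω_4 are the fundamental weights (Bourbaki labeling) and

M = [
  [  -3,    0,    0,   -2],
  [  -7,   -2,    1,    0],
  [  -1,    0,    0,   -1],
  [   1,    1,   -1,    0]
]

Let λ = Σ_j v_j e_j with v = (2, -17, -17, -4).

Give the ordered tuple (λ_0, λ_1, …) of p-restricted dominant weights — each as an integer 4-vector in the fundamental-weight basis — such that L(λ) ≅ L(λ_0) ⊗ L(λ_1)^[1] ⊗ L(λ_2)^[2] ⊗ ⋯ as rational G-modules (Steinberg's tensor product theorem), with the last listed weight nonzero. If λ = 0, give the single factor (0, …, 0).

In the fundamental-weight basis, λ has coordinates c = M·v (v = (2, -17, -17, -4)):
  c_1 = -3*2 + 0*-17 + 0*-17 + -2*-4 = 2
  c_2 = -7*2 + -2*-17 + 1*-17 + 0*-4 = 3
  c_3 = -1*2 + 0*-17 + 0*-17 + -1*-4 = 2
  c_4 = 1*2 + 1*-17 + -1*-17 + 0*-4 = 2
Expand coordinatewise in base 2:
  c_1 = 2 = 0·2^0 + 1·2^1
  c_2 = 3 = 1·2^0 + 1·2^1
  c_3 = 2 = 0·2^0 + 1·2^1
  c_4 = 2 = 0·2^0 + 1·2^1
p-restricted factor λ_0 = (0, 1, 0, 0)
p-restricted factor λ_1 = (1, 1, 1, 1)

((0, 1, 0, 0), (1, 1, 1, 1))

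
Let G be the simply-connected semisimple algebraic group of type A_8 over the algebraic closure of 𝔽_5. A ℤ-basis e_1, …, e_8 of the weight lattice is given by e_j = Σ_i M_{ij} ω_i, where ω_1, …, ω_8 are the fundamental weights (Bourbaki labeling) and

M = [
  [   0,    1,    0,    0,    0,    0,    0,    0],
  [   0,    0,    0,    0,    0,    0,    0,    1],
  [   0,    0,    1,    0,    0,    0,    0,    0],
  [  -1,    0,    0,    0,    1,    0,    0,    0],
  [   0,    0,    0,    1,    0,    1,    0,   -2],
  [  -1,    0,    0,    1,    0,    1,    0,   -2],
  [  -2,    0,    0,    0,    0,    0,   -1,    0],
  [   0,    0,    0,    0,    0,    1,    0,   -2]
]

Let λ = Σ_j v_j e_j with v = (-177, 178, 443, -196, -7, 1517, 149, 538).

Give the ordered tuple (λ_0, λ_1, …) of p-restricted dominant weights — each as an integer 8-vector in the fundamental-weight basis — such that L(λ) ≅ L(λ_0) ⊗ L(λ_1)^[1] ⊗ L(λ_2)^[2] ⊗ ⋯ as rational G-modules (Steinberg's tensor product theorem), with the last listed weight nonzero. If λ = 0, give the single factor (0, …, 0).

((3, 3, 3, 0, 0, 2, 0, 1), (0, 2, 3, 4, 4, 4, 1, 3), (2, 1, 2, 1, 4, 1, 3, 2), (1, 4, 3, 1, 1, 3, 1, 3))

Converting to the ω-basis (c_i = row i of M dotted with v = (-177, 178, 443, -196, -7, 1517, 149, 538)):
  c_1 = (0)·(-177) + (1)·(178) + (0)·(443) + (0)·(-196) + (0)·(-7) + (0)·(1517) + (0)·(149) + (0)·(538) = 178
  c_2 = (0)·(-177) + (0)·(178) + (0)·(443) + (0)·(-196) + (0)·(-7) + (0)·(1517) + (0)·(149) + (1)·(538) = 538
  c_3 = (0)·(-177) + (0)·(178) + (1)·(443) + (0)·(-196) + (0)·(-7) + (0)·(1517) + (0)·(149) + (0)·(538) = 443
  c_4 = (-1)·(-177) + (0)·(178) + (0)·(443) + (0)·(-196) + (1)·(-7) + (0)·(1517) + (0)·(149) + (0)·(538) = 170
  c_5 = (0)·(-177) + (0)·(178) + (0)·(443) + (1)·(-196) + (0)·(-7) + (1)·(1517) + (0)·(149) + (-2)·(538) = 245
  c_6 = (-1)·(-177) + (0)·(178) + (0)·(443) + (1)·(-196) + (0)·(-7) + (1)·(1517) + (0)·(149) + (-2)·(538) = 422
  c_7 = (-2)·(-177) + (0)·(178) + (0)·(443) + (0)·(-196) + (0)·(-7) + (0)·(1517) + (-1)·(149) + (0)·(538) = 205
  c_8 = (0)·(-177) + (0)·(178) + (0)·(443) + (0)·(-196) + (0)·(-7) + (1)·(1517) + (0)·(149) + (-2)·(538) = 441
Base-5 expansion of each c_i:
  c_1 = 178 = 3·5^0 + 0·5^1 + 2·5^2 + 1·5^3
  c_2 = 538 = 3·5^0 + 2·5^1 + 1·5^2 + 4·5^3
  c_3 = 443 = 3·5^0 + 3·5^1 + 2·5^2 + 3·5^3
  c_4 = 170 = 0·5^0 + 4·5^1 + 1·5^2 + 1·5^3
  c_5 = 245 = 0·5^0 + 4·5^1 + 4·5^2 + 1·5^3
  c_6 = 422 = 2·5^0 + 4·5^1 + 1·5^2 + 3·5^3
  c_7 = 205 = 0·5^0 + 1·5^1 + 3·5^2 + 1·5^3
  c_8 = 441 = 1·5^0 + 3·5^1 + 2·5^2 + 3·5^3
Factor λ_0 = (3, 3, 3, 0, 0, 2, 0, 1)
Factor λ_1 = (0, 2, 3, 4, 4, 4, 1, 3)
Factor λ_2 = (2, 1, 2, 1, 4, 1, 3, 2)
Factor λ_3 = (1, 4, 3, 1, 1, 3, 1, 3)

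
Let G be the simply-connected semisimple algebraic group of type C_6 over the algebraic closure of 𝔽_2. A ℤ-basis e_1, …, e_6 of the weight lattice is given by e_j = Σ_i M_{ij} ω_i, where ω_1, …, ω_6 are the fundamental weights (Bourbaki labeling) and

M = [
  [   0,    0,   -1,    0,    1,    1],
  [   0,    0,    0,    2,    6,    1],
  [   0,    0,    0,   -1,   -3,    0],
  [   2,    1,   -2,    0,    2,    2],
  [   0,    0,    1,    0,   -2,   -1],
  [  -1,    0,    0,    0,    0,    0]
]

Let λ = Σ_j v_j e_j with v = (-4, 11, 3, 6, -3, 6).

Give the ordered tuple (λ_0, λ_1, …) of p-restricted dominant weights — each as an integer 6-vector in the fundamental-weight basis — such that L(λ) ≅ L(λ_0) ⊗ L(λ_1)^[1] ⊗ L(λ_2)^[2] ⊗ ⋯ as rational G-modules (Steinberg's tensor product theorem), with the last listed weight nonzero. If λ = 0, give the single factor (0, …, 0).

((0, 0, 1, 1, 1, 0), (0, 0, 1, 1, 1, 0), (0, 0, 0, 0, 0, 1))

Change of basis e → ω: c = M·v where v = (-4, 11, 3, 6, -3, 6):
  c_1 = 0*-4 + 0*11 + -1*3 + 0*6 + 1*-3 + 1*6 = 0
  c_2 = 0*-4 + 0*11 + 0*3 + 2*6 + 6*-3 + 1*6 = 0
  c_3 = 0*-4 + 0*11 + 0*3 + -1*6 + -3*-3 + 0*6 = 3
  c_4 = 2*-4 + 1*11 + -2*3 + 0*6 + 2*-3 + 2*6 = 3
  c_5 = 0*-4 + 0*11 + 1*3 + 0*6 + -2*-3 + -1*6 = 3
  c_6 = -1*-4 + 0*11 + 0*3 + 0*6 + 0*-3 + 0*6 = 4
Writing each c_i in base p = 2:
  c_1 = 0
  c_2 = 0
  c_3 = 3 = 1·2^0 + 1·2^1
  c_4 = 3 = 1·2^0 + 1·2^1
  c_5 = 3 = 1·2^0 + 1·2^1
  c_6 = 4 = 0·2^0 + 0·2^1 + 1·2^2
λ_0 = (0, 0, 1, 1, 1, 0)
λ_1 = (0, 0, 1, 1, 1, 0)
λ_2 = (0, 0, 0, 0, 0, 1)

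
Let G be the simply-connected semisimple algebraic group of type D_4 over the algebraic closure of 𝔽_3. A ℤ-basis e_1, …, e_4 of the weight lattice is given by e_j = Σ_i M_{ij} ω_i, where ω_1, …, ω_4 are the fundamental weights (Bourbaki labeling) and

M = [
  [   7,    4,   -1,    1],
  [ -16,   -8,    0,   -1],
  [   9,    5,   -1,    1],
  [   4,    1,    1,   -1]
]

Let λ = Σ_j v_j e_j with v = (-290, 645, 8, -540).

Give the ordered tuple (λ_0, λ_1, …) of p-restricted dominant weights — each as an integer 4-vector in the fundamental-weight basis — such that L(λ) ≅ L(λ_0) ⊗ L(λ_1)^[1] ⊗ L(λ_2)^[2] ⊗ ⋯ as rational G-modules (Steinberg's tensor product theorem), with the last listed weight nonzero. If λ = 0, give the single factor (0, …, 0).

((2, 2, 1, 0), (0, 0, 1, 2), (0, 2, 1, 0), (0, 0, 2, 1))

In the fundamental-weight basis, λ has coordinates c = M·v (v = (-290, 645, 8, -540)):
  c_1 = 7*-290 + 4*645 + -1*8 + 1*-540 = 2
  c_2 = -16*-290 + -8*645 + 0*8 + -1*-540 = 20
  c_3 = 9*-290 + 5*645 + -1*8 + 1*-540 = 67
  c_4 = 4*-290 + 1*645 + 1*8 + -1*-540 = 33
p = 3; digits c_i = Σ_j d_{ij}·3^j, 0 ≤ d_{ij} < 3:
  c_1 = 2 = 2·3^0
  c_2 = 20 = 2·3^0 + 0·3^1 + 2·3^2
  c_3 = 67 = 1·3^0 + 1·3^1 + 1·3^2 + 2·3^3
  c_4 = 33 = 0·3^0 + 2·3^1 + 0·3^2 + 1·3^3
λ_0 = (2, 2, 1, 0)
λ_1 = (0, 0, 1, 2)
λ_2 = (0, 2, 1, 0)
λ_3 = (0, 0, 2, 1)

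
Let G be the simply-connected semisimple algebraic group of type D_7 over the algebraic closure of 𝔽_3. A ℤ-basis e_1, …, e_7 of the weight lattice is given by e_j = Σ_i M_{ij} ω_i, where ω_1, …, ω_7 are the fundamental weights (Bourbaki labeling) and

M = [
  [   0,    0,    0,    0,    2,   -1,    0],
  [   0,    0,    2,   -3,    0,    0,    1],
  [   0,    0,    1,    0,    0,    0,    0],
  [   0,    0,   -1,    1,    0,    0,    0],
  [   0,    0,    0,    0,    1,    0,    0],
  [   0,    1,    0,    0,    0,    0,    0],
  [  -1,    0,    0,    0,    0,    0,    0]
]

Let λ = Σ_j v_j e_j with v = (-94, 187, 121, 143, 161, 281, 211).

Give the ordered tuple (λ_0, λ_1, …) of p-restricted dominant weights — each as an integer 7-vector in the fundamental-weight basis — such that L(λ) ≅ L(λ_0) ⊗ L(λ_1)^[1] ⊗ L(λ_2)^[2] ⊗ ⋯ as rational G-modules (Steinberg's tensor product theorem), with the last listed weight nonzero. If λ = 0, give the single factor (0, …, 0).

ω-coordinates c = M·v, v = (-94, 187, 121, 143, 161, 281, 211):
  c_1 = (0)·(-94) + (0)·(187) + (0)·(121) + (0)·(143) + (2)·(161) + (-1)·(281) + (0)·(211) = 41
  c_2 = (0)·(-94) + (0)·(187) + (2)·(121) + (-3)·(143) + (0)·(161) + (0)·(281) + (1)·(211) = 24
  c_3 = (0)·(-94) + (0)·(187) + (1)·(121) + (0)·(143) + (0)·(161) + (0)·(281) + (0)·(211) = 121
  c_4 = (0)·(-94) + (0)·(187) + (-1)·(121) + (1)·(143) + (0)·(161) + (0)·(281) + (0)·(211) = 22
  c_5 = (0)·(-94) + (0)·(187) + (0)·(121) + (0)·(143) + (1)·(161) + (0)·(281) + (0)·(211) = 161
  c_6 = (0)·(-94) + (1)·(187) + (0)·(121) + (0)·(143) + (0)·(161) + (0)·(281) + (0)·(211) = 187
  c_7 = (-1)·(-94) + (0)·(187) + (0)·(121) + (0)·(143) + (0)·(161) + (0)·(281) + (0)·(211) = 94
Expand coordinatewise in base 3:
  c_1 = 41 = 2·3^0 + 1·3^1 + 1·3^2 + 1·3^3
  c_2 = 24 = 0·3^0 + 2·3^1 + 2·3^2
  c_3 = 121 = 1·3^0 + 1·3^1 + 1·3^2 + 1·3^3 + 1·3^4
  c_4 = 22 = 1·3^0 + 1·3^1 + 2·3^2
  c_5 = 161 = 2·3^0 + 2·3^1 + 2·3^2 + 2·3^3 + 1·3^4
  c_6 = 187 = 1·3^0 + 2·3^1 + 2·3^2 + 0·3^3 + 2·3^4
  c_7 = 94 = 1·3^0 + 1·3^1 + 1·3^2 + 0·3^3 + 1·3^4
p-restricted factor λ_0 = (2, 0, 1, 1, 2, 1, 1)
p-restricted factor λ_1 = (1, 2, 1, 1, 2, 2, 1)
p-restricted factor λ_2 = (1, 2, 1, 2, 2, 2, 1)
p-restricted factor λ_3 = (1, 0, 1, 0, 2, 0, 0)
p-restricted factor λ_4 = (0, 0, 1, 0, 1, 2, 1)

((2, 0, 1, 1, 2, 1, 1), (1, 2, 1, 1, 2, 2, 1), (1, 2, 1, 2, 2, 2, 1), (1, 0, 1, 0, 2, 0, 0), (0, 0, 1, 0, 1, 2, 1))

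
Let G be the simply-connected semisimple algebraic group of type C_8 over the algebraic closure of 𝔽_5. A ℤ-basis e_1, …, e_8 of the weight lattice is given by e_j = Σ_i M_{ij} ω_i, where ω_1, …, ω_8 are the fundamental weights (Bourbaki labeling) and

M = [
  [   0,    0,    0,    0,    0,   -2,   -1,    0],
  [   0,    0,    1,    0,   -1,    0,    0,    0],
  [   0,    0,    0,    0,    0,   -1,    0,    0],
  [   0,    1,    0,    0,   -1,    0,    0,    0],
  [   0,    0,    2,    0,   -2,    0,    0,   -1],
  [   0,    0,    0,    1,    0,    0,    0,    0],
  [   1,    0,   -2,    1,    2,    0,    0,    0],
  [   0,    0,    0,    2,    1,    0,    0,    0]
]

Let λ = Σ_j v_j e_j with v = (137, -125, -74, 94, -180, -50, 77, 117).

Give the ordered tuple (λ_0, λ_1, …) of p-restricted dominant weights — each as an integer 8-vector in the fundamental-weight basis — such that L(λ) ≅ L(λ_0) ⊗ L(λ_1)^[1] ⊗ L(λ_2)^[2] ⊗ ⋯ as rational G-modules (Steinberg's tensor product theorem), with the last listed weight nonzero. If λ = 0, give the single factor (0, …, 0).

Change of basis e → ω: c = M·v where v = (137, -125, -74, 94, -180, -50, 77, 117):
  c_1 = 0*137 + 0*-125 + 0*-74 + 0*94 + 0*-180 + -2*-50 + -1*77 + 0*117 = 23
  c_2 = 0*137 + 0*-125 + 1*-74 + 0*94 + -1*-180 + 0*-50 + 0*77 + 0*117 = 106
  c_3 = 0*137 + 0*-125 + 0*-74 + 0*94 + 0*-180 + -1*-50 + 0*77 + 0*117 = 50
  c_4 = 0*137 + 1*-125 + 0*-74 + 0*94 + -1*-180 + 0*-50 + 0*77 + 0*117 = 55
  c_5 = 0*137 + 0*-125 + 2*-74 + 0*94 + -2*-180 + 0*-50 + 0*77 + -1*117 = 95
  c_6 = 0*137 + 0*-125 + 0*-74 + 1*94 + 0*-180 + 0*-50 + 0*77 + 0*117 = 94
  c_7 = 1*137 + 0*-125 + -2*-74 + 1*94 + 2*-180 + 0*-50 + 0*77 + 0*117 = 19
  c_8 = 0*137 + 0*-125 + 0*-74 + 2*94 + 1*-180 + 0*-50 + 0*77 + 0*117 = 8
Base-5 expansion of each c_i:
  c_1 = 23 = 3·5^0 + 4·5^1
  c_2 = 106 = 1·5^0 + 1·5^1 + 4·5^2
  c_3 = 50 = 0·5^0 + 0·5^1 + 2·5^2
  c_4 = 55 = 0·5^0 + 1·5^1 + 2·5^2
  c_5 = 95 = 0·5^0 + 4·5^1 + 3·5^2
  c_6 = 94 = 4·5^0 + 3·5^1 + 3·5^2
  c_7 = 19 = 4·5^0 + 3·5^1
  c_8 = 8 = 3·5^0 + 1·5^1
p-restricted factor λ_0 = (3, 1, 0, 0, 0, 4, 4, 3)
p-restricted factor λ_1 = (4, 1, 0, 1, 4, 3, 3, 1)
p-restricted factor λ_2 = (0, 4, 2, 2, 3, 3, 0, 0)

((3, 1, 0, 0, 0, 4, 4, 3), (4, 1, 0, 1, 4, 3, 3, 1), (0, 4, 2, 2, 3, 3, 0, 0))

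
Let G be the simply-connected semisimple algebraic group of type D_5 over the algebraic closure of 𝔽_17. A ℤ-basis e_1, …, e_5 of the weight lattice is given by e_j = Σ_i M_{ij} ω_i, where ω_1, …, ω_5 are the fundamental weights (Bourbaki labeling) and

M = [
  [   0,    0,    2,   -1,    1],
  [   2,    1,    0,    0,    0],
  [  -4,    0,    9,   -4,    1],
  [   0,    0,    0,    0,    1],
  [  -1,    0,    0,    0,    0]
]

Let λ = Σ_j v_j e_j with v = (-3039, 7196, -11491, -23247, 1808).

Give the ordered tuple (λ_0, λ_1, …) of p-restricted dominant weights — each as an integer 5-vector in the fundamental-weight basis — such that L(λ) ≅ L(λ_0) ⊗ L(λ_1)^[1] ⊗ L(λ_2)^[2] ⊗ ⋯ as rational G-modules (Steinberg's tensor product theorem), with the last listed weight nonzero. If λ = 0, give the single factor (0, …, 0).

((16, 13, 14, 6, 13), (2, 14, 3, 4, 8), (7, 3, 12, 6, 10))

In the fundamental-weight basis, λ has coordinates c = M·v (v = (-3039, 7196, -11491, -23247, 1808)):
  c_1 = (0)·(-3039) + 0·7196 + (2)·(-11491) + (-1)·(-23247) + 1·1808 = 2073
  c_2 = (2)·(-3039) + 1·7196 + (0)·(-11491) + (0)·(-23247) + 0·1808 = 1118
  c_3 = (-4)·(-3039) + 0·7196 + (9)·(-11491) + (-4)·(-23247) + 1·1808 = 3533
  c_4 = (0)·(-3039) + 0·7196 + (0)·(-11491) + (0)·(-23247) + 1·1808 = 1808
  c_5 = (-1)·(-3039) + 0·7196 + (0)·(-11491) + (0)·(-23247) + 0·1808 = 3039
p = 17; digits c_i = Σ_j d_{ij}·17^j, 0 ≤ d_{ij} < 17:
  c_1 = 2073 = 16·17^0 + 2·17^1 + 7·17^2
  c_2 = 1118 = 13·17^0 + 14·17^1 + 3·17^2
  c_3 = 3533 = 14·17^0 + 3·17^1 + 12·17^2
  c_4 = 1808 = 6·17^0 + 4·17^1 + 6·17^2
  c_5 = 3039 = 13·17^0 + 8·17^1 + 10·17^2
λ_0 = (16, 13, 14, 6, 13)
λ_1 = (2, 14, 3, 4, 8)
λ_2 = (7, 3, 12, 6, 10)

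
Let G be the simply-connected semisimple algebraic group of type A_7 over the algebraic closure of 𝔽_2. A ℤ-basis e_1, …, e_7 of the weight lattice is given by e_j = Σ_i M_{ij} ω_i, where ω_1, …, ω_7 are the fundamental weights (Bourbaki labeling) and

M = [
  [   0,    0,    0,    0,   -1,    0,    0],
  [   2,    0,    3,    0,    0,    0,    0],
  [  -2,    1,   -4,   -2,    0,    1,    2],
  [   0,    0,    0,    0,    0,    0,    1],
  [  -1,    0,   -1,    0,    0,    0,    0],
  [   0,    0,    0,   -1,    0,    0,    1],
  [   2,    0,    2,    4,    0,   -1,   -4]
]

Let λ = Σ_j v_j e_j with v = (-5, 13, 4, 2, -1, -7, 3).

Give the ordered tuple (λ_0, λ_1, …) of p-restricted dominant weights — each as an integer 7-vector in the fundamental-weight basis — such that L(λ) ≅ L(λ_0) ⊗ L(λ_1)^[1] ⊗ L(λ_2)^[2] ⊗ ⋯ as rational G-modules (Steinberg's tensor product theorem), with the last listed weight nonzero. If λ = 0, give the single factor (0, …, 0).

((1, 0, 0, 1, 1, 1, 1), (0, 1, 1, 1, 0, 0, 0))

Change of basis e → ω: c = M·v where v = (-5, 13, 4, 2, -1, -7, 3):
  c_1 = (0)·(-5) + (0)·(13) + (0)·(4) + (0)·(2) + (-1)·(-1) + (0)·(-7) + (0)·(3) = 1
  c_2 = (2)·(-5) + (0)·(13) + (3)·(4) + (0)·(2) + (0)·(-1) + (0)·(-7) + (0)·(3) = 2
  c_3 = (-2)·(-5) + (1)·(13) + (-4)·(4) + (-2)·(2) + (0)·(-1) + (1)·(-7) + (2)·(3) = 2
  c_4 = (0)·(-5) + (0)·(13) + (0)·(4) + (0)·(2) + (0)·(-1) + (0)·(-7) + (1)·(3) = 3
  c_5 = (-1)·(-5) + (0)·(13) + (-1)·(4) + (0)·(2) + (0)·(-1) + (0)·(-7) + (0)·(3) = 1
  c_6 = (0)·(-5) + (0)·(13) + (0)·(4) + (-1)·(2) + (0)·(-1) + (0)·(-7) + (1)·(3) = 1
  c_7 = (2)·(-5) + (0)·(13) + (2)·(4) + (4)·(2) + (0)·(-1) + (-1)·(-7) + (-4)·(3) = 1
Writing each c_i in base p = 2:
  c_1 = 1 = 1·2^0
  c_2 = 2 = 0·2^0 + 1·2^1
  c_3 = 2 = 0·2^0 + 1·2^1
  c_4 = 3 = 1·2^0 + 1·2^1
  c_5 = 1 = 1·2^0
  c_6 = 1 = 1·2^0
  c_7 = 1 = 1·2^0
λ_0 = (1, 0, 0, 1, 1, 1, 1)
λ_1 = (0, 1, 1, 1, 0, 0, 0)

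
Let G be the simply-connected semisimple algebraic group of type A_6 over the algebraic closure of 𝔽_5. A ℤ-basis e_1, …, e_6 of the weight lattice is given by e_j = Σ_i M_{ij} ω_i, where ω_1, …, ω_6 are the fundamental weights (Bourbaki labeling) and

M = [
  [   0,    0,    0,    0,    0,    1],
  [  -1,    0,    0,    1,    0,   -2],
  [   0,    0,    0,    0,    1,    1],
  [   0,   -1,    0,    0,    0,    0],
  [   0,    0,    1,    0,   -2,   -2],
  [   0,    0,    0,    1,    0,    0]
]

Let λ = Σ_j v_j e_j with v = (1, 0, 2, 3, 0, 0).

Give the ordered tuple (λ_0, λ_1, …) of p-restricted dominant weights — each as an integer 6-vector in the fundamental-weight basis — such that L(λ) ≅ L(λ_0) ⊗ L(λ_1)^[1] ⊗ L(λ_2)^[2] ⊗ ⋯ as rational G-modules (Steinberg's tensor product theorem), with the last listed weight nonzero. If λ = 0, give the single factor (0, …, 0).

((0, 2, 0, 0, 2, 3),)

In the fundamental-weight basis, λ has coordinates c = M·v (v = (1, 0, 2, 3, 0, 0)):
  c_1 = 0*1 + 0*0 + 0*2 + 0*3 + 0*0 + 1*0 = 0
  c_2 = -1*1 + 0*0 + 0*2 + 1*3 + 0*0 + -2*0 = 2
  c_3 = 0*1 + 0*0 + 0*2 + 0*3 + 1*0 + 1*0 = 0
  c_4 = 0*1 + -1*0 + 0*2 + 0*3 + 0*0 + 0*0 = 0
  c_5 = 0*1 + 0*0 + 1*2 + 0*3 + -2*0 + -2*0 = 2
  c_6 = 0*1 + 0*0 + 0*2 + 1*3 + 0*0 + 0*0 = 3
Writing each c_i in base p = 5:
  c_1 = 0
  c_2 = 2 = 2·5^0
  c_3 = 0
  c_4 = 0
  c_5 = 2 = 2·5^0
  c_6 = 3 = 3·5^0
p-restricted factor λ_0 = (0, 2, 0, 0, 2, 3)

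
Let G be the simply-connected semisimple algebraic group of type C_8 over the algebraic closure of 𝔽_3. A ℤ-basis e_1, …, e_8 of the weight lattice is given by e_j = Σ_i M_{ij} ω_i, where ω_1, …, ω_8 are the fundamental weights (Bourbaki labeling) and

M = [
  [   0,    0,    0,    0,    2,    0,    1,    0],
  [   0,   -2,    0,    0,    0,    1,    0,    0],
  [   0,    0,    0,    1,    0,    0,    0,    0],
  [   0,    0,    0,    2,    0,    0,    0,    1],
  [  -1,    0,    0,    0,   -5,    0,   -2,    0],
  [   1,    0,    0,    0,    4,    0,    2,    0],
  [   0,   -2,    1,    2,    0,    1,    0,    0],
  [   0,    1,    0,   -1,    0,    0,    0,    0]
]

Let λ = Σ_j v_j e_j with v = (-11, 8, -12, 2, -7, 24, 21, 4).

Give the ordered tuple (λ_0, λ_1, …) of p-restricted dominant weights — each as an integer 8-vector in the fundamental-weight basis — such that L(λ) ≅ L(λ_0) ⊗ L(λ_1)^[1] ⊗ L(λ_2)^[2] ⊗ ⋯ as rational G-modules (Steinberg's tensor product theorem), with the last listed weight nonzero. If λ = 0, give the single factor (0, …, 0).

Compute c_i = Σ_j M_{ij} v_j with v = (-11, 8, -12, 2, -7, 24, 21, 4):
  c_1 = (0)·(-11) + (0)·(8) + (0)·(-12) + (0)·(2) + (2)·(-7) + (0)·(24) + (1)·(21) + (0)·(4) = 7
  c_2 = (0)·(-11) + (-2)·(8) + (0)·(-12) + (0)·(2) + (0)·(-7) + (1)·(24) + (0)·(21) + (0)·(4) = 8
  c_3 = (0)·(-11) + (0)·(8) + (0)·(-12) + (1)·(2) + (0)·(-7) + (0)·(24) + (0)·(21) + (0)·(4) = 2
  c_4 = (0)·(-11) + (0)·(8) + (0)·(-12) + (2)·(2) + (0)·(-7) + (0)·(24) + (0)·(21) + (1)·(4) = 8
  c_5 = (-1)·(-11) + (0)·(8) + (0)·(-12) + (0)·(2) + (-5)·(-7) + (0)·(24) + (-2)·(21) + (0)·(4) = 4
  c_6 = (1)·(-11) + (0)·(8) + (0)·(-12) + (0)·(2) + (4)·(-7) + (0)·(24) + (2)·(21) + (0)·(4) = 3
  c_7 = (0)·(-11) + (-2)·(8) + (1)·(-12) + (2)·(2) + (0)·(-7) + (1)·(24) + (0)·(21) + (0)·(4) = 0
  c_8 = (0)·(-11) + (1)·(8) + (0)·(-12) + (-1)·(2) + (0)·(-7) + (0)·(24) + (0)·(21) + (0)·(4) = 6
Writing each c_i in base p = 3:
  c_1 = 7 = 1·3^0 + 2·3^1
  c_2 = 8 = 2·3^0 + 2·3^1
  c_3 = 2 = 2·3^0
  c_4 = 8 = 2·3^0 + 2·3^1
  c_5 = 4 = 1·3^0 + 1·3^1
  c_6 = 3 = 0·3^0 + 1·3^1
  c_7 = 0
  c_8 = 6 = 0·3^0 + 2·3^1
Factor λ_0 = (1, 2, 2, 2, 1, 0, 0, 0)
Factor λ_1 = (2, 2, 0, 2, 1, 1, 0, 2)

((1, 2, 2, 2, 1, 0, 0, 0), (2, 2, 0, 2, 1, 1, 0, 2))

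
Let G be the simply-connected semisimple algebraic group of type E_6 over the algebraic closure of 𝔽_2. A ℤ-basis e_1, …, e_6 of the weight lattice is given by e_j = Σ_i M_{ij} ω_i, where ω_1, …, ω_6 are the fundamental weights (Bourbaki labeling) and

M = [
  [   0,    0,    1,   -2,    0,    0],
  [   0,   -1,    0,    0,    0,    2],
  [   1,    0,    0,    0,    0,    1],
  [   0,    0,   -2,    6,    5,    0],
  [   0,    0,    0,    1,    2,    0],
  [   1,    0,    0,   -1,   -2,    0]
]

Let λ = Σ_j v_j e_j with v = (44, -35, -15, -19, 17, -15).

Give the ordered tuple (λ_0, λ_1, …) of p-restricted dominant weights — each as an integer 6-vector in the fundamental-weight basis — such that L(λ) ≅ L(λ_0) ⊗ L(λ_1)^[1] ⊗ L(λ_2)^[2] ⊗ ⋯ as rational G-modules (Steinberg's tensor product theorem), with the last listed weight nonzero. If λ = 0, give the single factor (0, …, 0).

ω-coordinates c = M·v, v = (44, -35, -15, -19, 17, -15):
  c_1 = 0*44 + 0*-35 + 1*-15 + -2*-19 + 0*17 + 0*-15 = 23
  c_2 = 0*44 + -1*-35 + 0*-15 + 0*-19 + 0*17 + 2*-15 = 5
  c_3 = 1*44 + 0*-35 + 0*-15 + 0*-19 + 0*17 + 1*-15 = 29
  c_4 = 0*44 + 0*-35 + -2*-15 + 6*-19 + 5*17 + 0*-15 = 1
  c_5 = 0*44 + 0*-35 + 0*-15 + 1*-19 + 2*17 + 0*-15 = 15
  c_6 = 1*44 + 0*-35 + 0*-15 + -1*-19 + -2*17 + 0*-15 = 29
Base-2 expansion of each c_i:
  c_1 = 23 = 1·2^0 + 1·2^1 + 1·2^2 + 0·2^3 + 1·2^4
  c_2 = 5 = 1·2^0 + 0·2^1 + 1·2^2
  c_3 = 29 = 1·2^0 + 0·2^1 + 1·2^2 + 1·2^3 + 1·2^4
  c_4 = 1 = 1·2^0
  c_5 = 15 = 1·2^0 + 1·2^1 + 1·2^2 + 1·2^3
  c_6 = 29 = 1·2^0 + 0·2^1 + 1·2^2 + 1·2^3 + 1·2^4
p-restricted factor λ_0 = (1, 1, 1, 1, 1, 1)
p-restricted factor λ_1 = (1, 0, 0, 0, 1, 0)
p-restricted factor λ_2 = (1, 1, 1, 0, 1, 1)
p-restricted factor λ_3 = (0, 0, 1, 0, 1, 1)
p-restricted factor λ_4 = (1, 0, 1, 0, 0, 1)

((1, 1, 1, 1, 1, 1), (1, 0, 0, 0, 1, 0), (1, 1, 1, 0, 1, 1), (0, 0, 1, 0, 1, 1), (1, 0, 1, 0, 0, 1))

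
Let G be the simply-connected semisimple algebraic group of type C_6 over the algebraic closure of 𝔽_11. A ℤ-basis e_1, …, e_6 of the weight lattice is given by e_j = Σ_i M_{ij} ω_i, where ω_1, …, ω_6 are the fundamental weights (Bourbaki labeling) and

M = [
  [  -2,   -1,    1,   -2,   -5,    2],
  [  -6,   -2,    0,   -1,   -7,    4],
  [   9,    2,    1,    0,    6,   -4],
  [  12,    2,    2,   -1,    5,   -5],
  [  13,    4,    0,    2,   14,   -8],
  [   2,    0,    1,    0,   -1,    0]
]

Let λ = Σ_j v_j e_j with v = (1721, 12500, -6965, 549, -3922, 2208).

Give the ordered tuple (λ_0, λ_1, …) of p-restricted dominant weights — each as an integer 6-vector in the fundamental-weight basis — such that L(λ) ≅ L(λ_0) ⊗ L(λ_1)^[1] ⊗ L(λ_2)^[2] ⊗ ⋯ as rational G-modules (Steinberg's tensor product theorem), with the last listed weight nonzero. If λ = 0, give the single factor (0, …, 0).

((10, 4, 5, 6, 8, 3), (1, 4, 6, 3, 4, 3), (0, 3, 9, 4, 7, 3))

Change of basis e → ω: c = M·v where v = (1721, 12500, -6965, 549, -3922, 2208):
  c_1 = (-2)·(1721) + (-1)·(12500) + (1)·(-6965) + (-2)·(549) + (-5)·(-3922) + (2)·(2208) = 21
  c_2 = (-6)·(1721) + (-2)·(12500) + (0)·(-6965) + (-1)·(549) + (-7)·(-3922) + (4)·(2208) = 411
  c_3 = (9)·(1721) + (2)·(12500) + (1)·(-6965) + (0)·(549) + (6)·(-3922) + (-4)·(2208) = 1160
  c_4 = (12)·(1721) + (2)·(12500) + (2)·(-6965) + (-1)·(549) + (5)·(-3922) + (-5)·(2208) = 523
  c_5 = (13)·(1721) + (4)·(12500) + (0)·(-6965) + (2)·(549) + (14)·(-3922) + (-8)·(2208) = 899
  c_6 = (2)·(1721) + (0)·(12500) + (1)·(-6965) + (0)·(549) + (-1)·(-3922) + (0)·(2208) = 399
Base-11 expansion of each c_i:
  c_1 = 21 = 10·11^0 + 1·11^1
  c_2 = 411 = 4·11^0 + 4·11^1 + 3·11^2
  c_3 = 1160 = 5·11^0 + 6·11^1 + 9·11^2
  c_4 = 523 = 6·11^0 + 3·11^1 + 4·11^2
  c_5 = 899 = 8·11^0 + 4·11^1 + 7·11^2
  c_6 = 399 = 3·11^0 + 3·11^1 + 3·11^2
λ_0 = (10, 4, 5, 6, 8, 3)
λ_1 = (1, 4, 6, 3, 4, 3)
λ_2 = (0, 3, 9, 4, 7, 3)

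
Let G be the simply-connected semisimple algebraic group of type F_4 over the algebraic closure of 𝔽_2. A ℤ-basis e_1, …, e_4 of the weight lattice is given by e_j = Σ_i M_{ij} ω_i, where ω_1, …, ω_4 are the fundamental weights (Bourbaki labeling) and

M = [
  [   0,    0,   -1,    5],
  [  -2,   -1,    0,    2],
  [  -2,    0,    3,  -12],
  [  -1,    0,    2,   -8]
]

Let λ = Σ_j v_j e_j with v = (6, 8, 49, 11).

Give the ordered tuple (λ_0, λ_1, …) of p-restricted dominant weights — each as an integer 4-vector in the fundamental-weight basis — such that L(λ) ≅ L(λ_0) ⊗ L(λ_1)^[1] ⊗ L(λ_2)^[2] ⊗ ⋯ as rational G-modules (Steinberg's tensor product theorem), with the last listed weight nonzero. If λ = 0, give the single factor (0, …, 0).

((0, 0, 1, 0), (1, 1, 1, 0), (1, 0, 0, 1))

ω-coordinates c = M·v, v = (6, 8, 49, 11):
  c_1 = (0)·(6) + (0)·(8) + (-1)·(49) + (5)·(11) = 6
  c_2 = (-2)·(6) + (-1)·(8) + (0)·(49) + (2)·(11) = 2
  c_3 = (-2)·(6) + (0)·(8) + (3)·(49) + (-12)·(11) = 3
  c_4 = (-1)·(6) + (0)·(8) + (2)·(49) + (-8)·(11) = 4
Writing each c_i in base p = 2:
  c_1 = 6 = 0·2^0 + 1·2^1 + 1·2^2
  c_2 = 2 = 0·2^0 + 1·2^1
  c_3 = 3 = 1·2^0 + 1·2^1
  c_4 = 4 = 0·2^0 + 0·2^1 + 1·2^2
p-restricted factor λ_0 = (0, 0, 1, 0)
p-restricted factor λ_1 = (1, 1, 1, 0)
p-restricted factor λ_2 = (1, 0, 0, 1)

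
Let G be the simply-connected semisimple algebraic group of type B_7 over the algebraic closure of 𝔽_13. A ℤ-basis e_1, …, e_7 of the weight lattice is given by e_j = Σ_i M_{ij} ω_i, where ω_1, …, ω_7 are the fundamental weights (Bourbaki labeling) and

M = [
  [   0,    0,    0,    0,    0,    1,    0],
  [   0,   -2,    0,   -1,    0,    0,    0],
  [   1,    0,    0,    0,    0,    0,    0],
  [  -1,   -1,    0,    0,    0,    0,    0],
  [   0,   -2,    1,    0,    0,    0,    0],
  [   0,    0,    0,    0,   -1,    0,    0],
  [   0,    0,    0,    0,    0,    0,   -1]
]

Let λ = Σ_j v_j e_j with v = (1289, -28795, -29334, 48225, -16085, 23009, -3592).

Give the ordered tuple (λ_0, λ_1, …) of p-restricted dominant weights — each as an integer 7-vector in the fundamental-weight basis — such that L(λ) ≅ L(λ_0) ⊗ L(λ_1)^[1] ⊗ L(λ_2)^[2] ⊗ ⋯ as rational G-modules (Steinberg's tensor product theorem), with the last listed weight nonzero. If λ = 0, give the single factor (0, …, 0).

((12, 5, 2, 11, 7, 4, 4), (1, 5, 8, 9, 2, 2, 3), (6, 3, 7, 6, 11, 4, 8), (10, 4, 0, 12, 12, 7, 1))

ω-coordinates c = M·v, v = (1289, -28795, -29334, 48225, -16085, 23009, -3592):
  c_1 = 0*1289 + 0*-28795 + 0*-29334 + 0*48225 + 0*-16085 + 1*23009 + 0*-3592 = 23009
  c_2 = 0*1289 + -2*-28795 + 0*-29334 + -1*48225 + 0*-16085 + 0*23009 + 0*-3592 = 9365
  c_3 = 1*1289 + 0*-28795 + 0*-29334 + 0*48225 + 0*-16085 + 0*23009 + 0*-3592 = 1289
  c_4 = -1*1289 + -1*-28795 + 0*-29334 + 0*48225 + 0*-16085 + 0*23009 + 0*-3592 = 27506
  c_5 = 0*1289 + -2*-28795 + 1*-29334 + 0*48225 + 0*-16085 + 0*23009 + 0*-3592 = 28256
  c_6 = 0*1289 + 0*-28795 + 0*-29334 + 0*48225 + -1*-16085 + 0*23009 + 0*-3592 = 16085
  c_7 = 0*1289 + 0*-28795 + 0*-29334 + 0*48225 + 0*-16085 + 0*23009 + -1*-3592 = 3592
p = 13; digits c_i = Σ_j d_{ij}·13^j, 0 ≤ d_{ij} < 13:
  c_1 = 23009 = 12·13^0 + 1·13^1 + 6·13^2 + 10·13^3
  c_2 = 9365 = 5·13^0 + 5·13^1 + 3·13^2 + 4·13^3
  c_3 = 1289 = 2·13^0 + 8·13^1 + 7·13^2
  c_4 = 27506 = 11·13^0 + 9·13^1 + 6·13^2 + 12·13^3
  c_5 = 28256 = 7·13^0 + 2·13^1 + 11·13^2 + 12·13^3
  c_6 = 16085 = 4·13^0 + 2·13^1 + 4·13^2 + 7·13^3
  c_7 = 3592 = 4·13^0 + 3·13^1 + 8·13^2 + 1·13^3
Factor λ_0 = (12, 5, 2, 11, 7, 4, 4)
Factor λ_1 = (1, 5, 8, 9, 2, 2, 3)
Factor λ_2 = (6, 3, 7, 6, 11, 4, 8)
Factor λ_3 = (10, 4, 0, 12, 12, 7, 1)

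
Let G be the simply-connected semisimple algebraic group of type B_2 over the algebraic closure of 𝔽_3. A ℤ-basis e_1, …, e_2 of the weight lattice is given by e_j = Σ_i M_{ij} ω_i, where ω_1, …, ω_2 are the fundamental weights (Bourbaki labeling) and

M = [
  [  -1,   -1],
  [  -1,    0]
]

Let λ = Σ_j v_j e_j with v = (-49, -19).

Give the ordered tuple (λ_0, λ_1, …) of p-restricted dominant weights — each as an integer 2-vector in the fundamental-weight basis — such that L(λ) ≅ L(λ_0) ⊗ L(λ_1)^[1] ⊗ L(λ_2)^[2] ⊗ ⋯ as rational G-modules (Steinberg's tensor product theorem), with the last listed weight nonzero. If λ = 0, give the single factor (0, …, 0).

In the fundamental-weight basis, λ has coordinates c = M·v (v = (-49, -19)):
  c_1 = (-1)·(-49) + (-1)·(-19) = 68
  c_2 = (-1)·(-49) + (0)·(-19) = 49
Base-3 expansion of each c_i:
  c_1 = 68 = 2·3^0 + 1·3^1 + 1·3^2 + 2·3^3
  c_2 = 49 = 1·3^0 + 1·3^1 + 2·3^2 + 1·3^3
Factor λ_0 = (2, 1)
Factor λ_1 = (1, 1)
Factor λ_2 = (1, 2)
Factor λ_3 = (2, 1)

((2, 1), (1, 1), (1, 2), (2, 1))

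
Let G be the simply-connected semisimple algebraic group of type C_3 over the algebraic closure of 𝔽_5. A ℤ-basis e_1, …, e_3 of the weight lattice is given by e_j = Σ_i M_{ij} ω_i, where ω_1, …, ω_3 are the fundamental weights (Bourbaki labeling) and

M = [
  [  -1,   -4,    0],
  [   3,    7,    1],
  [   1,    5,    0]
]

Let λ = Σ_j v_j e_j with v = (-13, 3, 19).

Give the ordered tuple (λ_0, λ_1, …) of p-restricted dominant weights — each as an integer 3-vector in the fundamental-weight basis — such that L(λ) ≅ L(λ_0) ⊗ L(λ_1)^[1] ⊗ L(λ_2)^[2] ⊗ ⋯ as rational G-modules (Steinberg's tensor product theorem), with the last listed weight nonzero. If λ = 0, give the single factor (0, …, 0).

((1, 1, 2),)

In the fundamental-weight basis, λ has coordinates c = M·v (v = (-13, 3, 19)):
  c_1 = -1*-13 + -4*3 + 0*19 = 1
  c_2 = 3*-13 + 7*3 + 1*19 = 1
  c_3 = 1*-13 + 5*3 + 0*19 = 2
Writing each c_i in base p = 5:
  c_1 = 1 = 1·5^0
  c_2 = 1 = 1·5^0
  c_3 = 2 = 2·5^0
λ_0 = (1, 1, 2)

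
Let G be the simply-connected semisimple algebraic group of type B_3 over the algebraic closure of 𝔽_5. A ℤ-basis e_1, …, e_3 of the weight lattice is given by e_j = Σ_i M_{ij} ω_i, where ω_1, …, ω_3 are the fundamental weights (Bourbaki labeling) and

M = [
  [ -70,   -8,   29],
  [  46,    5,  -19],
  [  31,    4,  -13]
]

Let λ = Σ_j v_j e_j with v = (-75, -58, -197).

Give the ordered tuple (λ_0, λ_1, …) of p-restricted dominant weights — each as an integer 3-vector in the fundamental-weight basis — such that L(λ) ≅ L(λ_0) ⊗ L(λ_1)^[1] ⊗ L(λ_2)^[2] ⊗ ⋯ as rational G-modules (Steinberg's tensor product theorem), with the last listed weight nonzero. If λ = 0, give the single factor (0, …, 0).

Change of basis e → ω: c = M·v where v = (-75, -58, -197):
  c_1 = (-70)·(-75) + (-8)·(-58) + (29)·(-197) = 1
  c_2 = (46)·(-75) + (5)·(-58) + (-19)·(-197) = 3
  c_3 = (31)·(-75) + (4)·(-58) + (-13)·(-197) = 4
Base-5 expansion of each c_i:
  c_1 = 1 = 1·5^0
  c_2 = 3 = 3·5^0
  c_3 = 4 = 4·5^0
p-restricted factor λ_0 = (1, 3, 4)

((1, 3, 4),)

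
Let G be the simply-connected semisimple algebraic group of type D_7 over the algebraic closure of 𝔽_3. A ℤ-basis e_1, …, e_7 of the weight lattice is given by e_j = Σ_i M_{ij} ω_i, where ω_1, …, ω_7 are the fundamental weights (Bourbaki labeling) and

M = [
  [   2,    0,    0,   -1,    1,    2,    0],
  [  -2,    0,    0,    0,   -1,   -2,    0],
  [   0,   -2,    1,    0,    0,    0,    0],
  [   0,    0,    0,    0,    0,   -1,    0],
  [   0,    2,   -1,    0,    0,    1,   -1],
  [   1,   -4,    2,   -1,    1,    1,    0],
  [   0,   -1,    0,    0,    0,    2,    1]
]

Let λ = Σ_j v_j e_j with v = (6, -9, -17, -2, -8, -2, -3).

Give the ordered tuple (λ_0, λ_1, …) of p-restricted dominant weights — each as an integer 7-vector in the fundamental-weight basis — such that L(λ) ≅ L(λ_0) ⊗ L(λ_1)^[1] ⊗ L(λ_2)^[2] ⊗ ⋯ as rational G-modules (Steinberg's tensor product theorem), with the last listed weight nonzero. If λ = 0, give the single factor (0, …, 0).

Change of basis e → ω: c = M·v where v = (6, -9, -17, -2, -8, -2, -3):
  c_1 = 2*6 + 0*-9 + 0*-17 + -1*-2 + 1*-8 + 2*-2 + 0*-3 = 2
  c_2 = -2*6 + 0*-9 + 0*-17 + 0*-2 + -1*-8 + -2*-2 + 0*-3 = 0
  c_3 = 0*6 + -2*-9 + 1*-17 + 0*-2 + 0*-8 + 0*-2 + 0*-3 = 1
  c_4 = 0*6 + 0*-9 + 0*-17 + 0*-2 + 0*-8 + -1*-2 + 0*-3 = 2
  c_5 = 0*6 + 2*-9 + -1*-17 + 0*-2 + 0*-8 + 1*-2 + -1*-3 = 0
  c_6 = 1*6 + -4*-9 + 2*-17 + -1*-2 + 1*-8 + 1*-2 + 0*-3 = 0
  c_7 = 0*6 + -1*-9 + 0*-17 + 0*-2 + 0*-8 + 2*-2 + 1*-3 = 2
Expand coordinatewise in base 3:
  c_1 = 2 = 2·3^0
  c_2 = 0
  c_3 = 1 = 1·3^0
  c_4 = 2 = 2·3^0
  c_5 = 0
  c_6 = 0
  c_7 = 2 = 2·3^0
p-restricted factor λ_0 = (2, 0, 1, 2, 0, 0, 2)

((2, 0, 1, 2, 0, 0, 2),)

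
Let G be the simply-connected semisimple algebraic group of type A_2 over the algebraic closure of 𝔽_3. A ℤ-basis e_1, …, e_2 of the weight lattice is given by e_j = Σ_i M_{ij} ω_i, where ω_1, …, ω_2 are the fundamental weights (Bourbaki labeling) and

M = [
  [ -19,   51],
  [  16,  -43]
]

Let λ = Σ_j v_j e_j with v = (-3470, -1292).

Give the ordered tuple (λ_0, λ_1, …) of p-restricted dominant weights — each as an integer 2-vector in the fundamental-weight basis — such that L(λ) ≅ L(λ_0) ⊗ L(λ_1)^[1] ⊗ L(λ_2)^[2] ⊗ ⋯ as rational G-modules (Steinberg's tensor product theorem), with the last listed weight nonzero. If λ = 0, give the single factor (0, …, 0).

((2, 0), (0, 0), (1, 1), (1, 1))

Compute c_i = Σ_j M_{ij} v_j with v = (-3470, -1292):
  c_1 = (-19)·(-3470) + (51)·(-1292) = 38
  c_2 = (16)·(-3470) + (-43)·(-1292) = 36
p = 3; digits c_i = Σ_j d_{ij}·3^j, 0 ≤ d_{ij} < 3:
  c_1 = 38 = 2·3^0 + 0·3^1 + 1·3^2 + 1·3^3
  c_2 = 36 = 0·3^0 + 0·3^1 + 1·3^2 + 1·3^3
Factor λ_0 = (2, 0)
Factor λ_1 = (0, 0)
Factor λ_2 = (1, 1)
Factor λ_3 = (1, 1)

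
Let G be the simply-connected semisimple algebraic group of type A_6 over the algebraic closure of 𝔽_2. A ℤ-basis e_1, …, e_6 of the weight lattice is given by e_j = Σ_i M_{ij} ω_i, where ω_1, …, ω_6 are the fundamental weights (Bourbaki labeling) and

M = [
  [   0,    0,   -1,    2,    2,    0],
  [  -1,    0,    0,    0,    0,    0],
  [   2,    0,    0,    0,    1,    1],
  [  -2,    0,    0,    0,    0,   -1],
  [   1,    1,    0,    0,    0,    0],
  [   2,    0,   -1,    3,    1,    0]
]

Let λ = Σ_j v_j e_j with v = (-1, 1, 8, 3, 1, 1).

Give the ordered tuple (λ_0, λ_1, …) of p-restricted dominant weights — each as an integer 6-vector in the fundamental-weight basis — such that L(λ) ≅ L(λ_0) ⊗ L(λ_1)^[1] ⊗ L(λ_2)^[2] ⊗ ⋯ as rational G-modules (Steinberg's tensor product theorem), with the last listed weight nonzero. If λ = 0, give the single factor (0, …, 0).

In the fundamental-weight basis, λ has coordinates c = M·v (v = (-1, 1, 8, 3, 1, 1)):
  c_1 = 0*-1 + 0*1 + -1*8 + 2*3 + 2*1 + 0*1 = 0
  c_2 = -1*-1 + 0*1 + 0*8 + 0*3 + 0*1 + 0*1 = 1
  c_3 = 2*-1 + 0*1 + 0*8 + 0*3 + 1*1 + 1*1 = 0
  c_4 = -2*-1 + 0*1 + 0*8 + 0*3 + 0*1 + -1*1 = 1
  c_5 = 1*-1 + 1*1 + 0*8 + 0*3 + 0*1 + 0*1 = 0
  c_6 = 2*-1 + 0*1 + -1*8 + 3*3 + 1*1 + 0*1 = 0
Base-2 expansion of each c_i:
  c_1 = 0
  c_2 = 1 = 1·2^0
  c_3 = 0
  c_4 = 1 = 1·2^0
  c_5 = 0
  c_6 = 0
Factor λ_0 = (0, 1, 0, 1, 0, 0)

((0, 1, 0, 1, 0, 0),)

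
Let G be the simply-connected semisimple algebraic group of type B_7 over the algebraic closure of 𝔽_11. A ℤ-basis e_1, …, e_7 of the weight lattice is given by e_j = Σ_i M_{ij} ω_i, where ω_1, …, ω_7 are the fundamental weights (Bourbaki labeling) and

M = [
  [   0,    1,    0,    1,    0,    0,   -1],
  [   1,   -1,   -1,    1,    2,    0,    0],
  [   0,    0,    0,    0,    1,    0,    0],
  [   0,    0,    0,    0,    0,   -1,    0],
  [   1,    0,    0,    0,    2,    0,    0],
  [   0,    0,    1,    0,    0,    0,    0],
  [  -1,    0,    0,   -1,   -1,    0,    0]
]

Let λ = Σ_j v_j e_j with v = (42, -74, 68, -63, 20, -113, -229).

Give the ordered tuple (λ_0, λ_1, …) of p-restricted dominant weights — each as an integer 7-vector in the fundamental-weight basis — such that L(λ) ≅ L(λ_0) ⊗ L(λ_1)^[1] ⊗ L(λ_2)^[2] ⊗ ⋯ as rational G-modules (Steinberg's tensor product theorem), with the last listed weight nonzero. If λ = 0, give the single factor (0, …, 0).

Change of basis e → ω: c = M·v where v = (42, -74, 68, -63, 20, -113, -229):
  c_1 = 0·42 + (1)·(-74) + 0·68 + (1)·(-63) + 0·20 + (0)·(-113) + (-1)·(-229) = 92
  c_2 = 1·42 + (-1)·(-74) + (-1)·(68) + (1)·(-63) + 2·20 + (0)·(-113) + (0)·(-229) = 25
  c_3 = 0·42 + (0)·(-74) + 0·68 + (0)·(-63) + 1·20 + (0)·(-113) + (0)·(-229) = 20
  c_4 = 0·42 + (0)·(-74) + 0·68 + (0)·(-63) + 0·20 + (-1)·(-113) + (0)·(-229) = 113
  c_5 = 1·42 + (0)·(-74) + 0·68 + (0)·(-63) + 2·20 + (0)·(-113) + (0)·(-229) = 82
  c_6 = 0·42 + (0)·(-74) + 1·68 + (0)·(-63) + 0·20 + (0)·(-113) + (0)·(-229) = 68
  c_7 = (-1)·(42) + (0)·(-74) + 0·68 + (-1)·(-63) + (-1)·(20) + (0)·(-113) + (0)·(-229) = 1
p = 11; digits c_i = Σ_j d_{ij}·11^j, 0 ≤ d_{ij} < 11:
  c_1 = 92 = 4·11^0 + 8·11^1
  c_2 = 25 = 3·11^0 + 2·11^1
  c_3 = 20 = 9·11^0 + 1·11^1
  c_4 = 113 = 3·11^0 + 10·11^1
  c_5 = 82 = 5·11^0 + 7·11^1
  c_6 = 68 = 2·11^0 + 6·11^1
  c_7 = 1 = 1·11^0
p-restricted factor λ_0 = (4, 3, 9, 3, 5, 2, 1)
p-restricted factor λ_1 = (8, 2, 1, 10, 7, 6, 0)

((4, 3, 9, 3, 5, 2, 1), (8, 2, 1, 10, 7, 6, 0))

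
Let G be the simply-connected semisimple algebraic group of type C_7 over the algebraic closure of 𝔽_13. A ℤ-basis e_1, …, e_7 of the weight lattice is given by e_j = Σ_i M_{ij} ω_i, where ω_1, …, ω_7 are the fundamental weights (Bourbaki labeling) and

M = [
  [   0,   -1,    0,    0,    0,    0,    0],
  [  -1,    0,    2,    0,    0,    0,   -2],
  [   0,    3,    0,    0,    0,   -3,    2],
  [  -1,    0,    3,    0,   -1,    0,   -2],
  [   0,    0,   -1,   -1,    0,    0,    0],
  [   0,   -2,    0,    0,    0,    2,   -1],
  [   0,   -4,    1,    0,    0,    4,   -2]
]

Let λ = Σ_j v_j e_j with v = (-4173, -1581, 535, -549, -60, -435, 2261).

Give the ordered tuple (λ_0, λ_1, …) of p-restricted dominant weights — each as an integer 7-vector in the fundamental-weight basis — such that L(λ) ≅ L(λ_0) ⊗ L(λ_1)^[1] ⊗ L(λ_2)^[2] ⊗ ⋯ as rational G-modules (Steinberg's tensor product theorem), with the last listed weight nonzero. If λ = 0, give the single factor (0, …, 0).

((8, 6, 5, 3, 1, 5, 12), (4, 3, 5, 10, 1, 2, 6), (9, 4, 6, 7, 0, 0, 3))

In the fundamental-weight basis, λ has coordinates c = M·v (v = (-4173, -1581, 535, -549, -60, -435, 2261)):
  c_1 = 0*-4173 + -1*-1581 + 0*535 + 0*-549 + 0*-60 + 0*-435 + 0*2261 = 1581
  c_2 = -1*-4173 + 0*-1581 + 2*535 + 0*-549 + 0*-60 + 0*-435 + -2*2261 = 721
  c_3 = 0*-4173 + 3*-1581 + 0*535 + 0*-549 + 0*-60 + -3*-435 + 2*2261 = 1084
  c_4 = -1*-4173 + 0*-1581 + 3*535 + 0*-549 + -1*-60 + 0*-435 + -2*2261 = 1316
  c_5 = 0*-4173 + 0*-1581 + -1*535 + -1*-549 + 0*-60 + 0*-435 + 0*2261 = 14
  c_6 = 0*-4173 + -2*-1581 + 0*535 + 0*-549 + 0*-60 + 2*-435 + -1*2261 = 31
  c_7 = 0*-4173 + -4*-1581 + 1*535 + 0*-549 + 0*-60 + 4*-435 + -2*2261 = 597
Expand coordinatewise in base 13:
  c_1 = 1581 = 8·13^0 + 4·13^1 + 9·13^2
  c_2 = 721 = 6·13^0 + 3·13^1 + 4·13^2
  c_3 = 1084 = 5·13^0 + 5·13^1 + 6·13^2
  c_4 = 1316 = 3·13^0 + 10·13^1 + 7·13^2
  c_5 = 14 = 1·13^0 + 1·13^1
  c_6 = 31 = 5·13^0 + 2·13^1
  c_7 = 597 = 12·13^0 + 6·13^1 + 3·13^2
p-restricted factor λ_0 = (8, 6, 5, 3, 1, 5, 12)
p-restricted factor λ_1 = (4, 3, 5, 10, 1, 2, 6)
p-restricted factor λ_2 = (9, 4, 6, 7, 0, 0, 3)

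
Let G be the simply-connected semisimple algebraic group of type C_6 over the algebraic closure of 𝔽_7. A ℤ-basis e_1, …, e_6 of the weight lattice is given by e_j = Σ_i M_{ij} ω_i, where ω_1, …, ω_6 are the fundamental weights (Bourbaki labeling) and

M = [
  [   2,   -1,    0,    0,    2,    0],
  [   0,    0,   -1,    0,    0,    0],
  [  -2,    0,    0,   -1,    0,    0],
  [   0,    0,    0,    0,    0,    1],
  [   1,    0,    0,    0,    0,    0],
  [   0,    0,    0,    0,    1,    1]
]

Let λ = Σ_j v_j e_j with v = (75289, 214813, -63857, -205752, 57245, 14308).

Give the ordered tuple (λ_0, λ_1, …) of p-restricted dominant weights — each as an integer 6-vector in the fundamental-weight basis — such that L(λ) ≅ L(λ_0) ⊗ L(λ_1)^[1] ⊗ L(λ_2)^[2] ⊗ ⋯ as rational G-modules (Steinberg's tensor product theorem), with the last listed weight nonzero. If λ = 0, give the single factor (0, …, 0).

In the fundamental-weight basis, λ has coordinates c = M·v (v = (75289, 214813, -63857, -205752, 57245, 14308)):
  c_1 = (2)·(75289) + (-1)·(214813) + (0)·(-63857) + (0)·(-205752) + (2)·(57245) + (0)·(14308) = 50255
  c_2 = (0)·(75289) + (0)·(214813) + (-1)·(-63857) + (0)·(-205752) + (0)·(57245) + (0)·(14308) = 63857
  c_3 = (-2)·(75289) + (0)·(214813) + (0)·(-63857) + (-1)·(-205752) + (0)·(57245) + (0)·(14308) = 55174
  c_4 = (0)·(75289) + (0)·(214813) + (0)·(-63857) + (0)·(-205752) + (0)·(57245) + (1)·(14308) = 14308
  c_5 = (1)·(75289) + (0)·(214813) + (0)·(-63857) + (0)·(-205752) + (0)·(57245) + (0)·(14308) = 75289
  c_6 = (0)·(75289) + (0)·(214813) + (0)·(-63857) + (0)·(-205752) + (1)·(57245) + (1)·(14308) = 71553
Base-7 expansion of each c_i:
  c_1 = 50255 = 2·7^0 + 4·7^1 + 3·7^2 + 6·7^3 + 6·7^4 + 2·7^5
  c_2 = 63857 = 3·7^0 + 1·7^1 + 1·7^2 + 4·7^3 + 5·7^4 + 3·7^5
  c_3 = 55174 = 0·7^0 + 0·7^1 + 6·7^2 + 6·7^3 + 1·7^4 + 3·7^5
  c_4 = 14308 = 0·7^0 + 0·7^1 + 5·7^2 + 6·7^3 + 5·7^4
  c_5 = 75289 = 4·7^0 + 3·7^1 + 3·7^2 + 2·7^3 + 3·7^4 + 4·7^5
  c_6 = 71553 = 6·7^0 + 1·7^1 + 4·7^2 + 5·7^3 + 1·7^4 + 4·7^5
p-restricted factor λ_0 = (2, 3, 0, 0, 4, 6)
p-restricted factor λ_1 = (4, 1, 0, 0, 3, 1)
p-restricted factor λ_2 = (3, 1, 6, 5, 3, 4)
p-restricted factor λ_3 = (6, 4, 6, 6, 2, 5)
p-restricted factor λ_4 = (6, 5, 1, 5, 3, 1)
p-restricted factor λ_5 = (2, 3, 3, 0, 4, 4)

((2, 3, 0, 0, 4, 6), (4, 1, 0, 0, 3, 1), (3, 1, 6, 5, 3, 4), (6, 4, 6, 6, 2, 5), (6, 5, 1, 5, 3, 1), (2, 3, 3, 0, 4, 4))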